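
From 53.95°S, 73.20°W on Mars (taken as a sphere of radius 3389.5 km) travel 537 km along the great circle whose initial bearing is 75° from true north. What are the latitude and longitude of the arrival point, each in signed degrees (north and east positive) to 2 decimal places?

Angular distance δ = d/R = 537/3389.5 = 0.15843 rad; initial bearing θ = 1.3090 rad.
sin φ₂ = sin φ₁ cos δ + cos φ₁ sin δ cos θ = (-0.8085)(0.9875) + (0.5885)(0.1578)(0.2588) = -0.7743, so φ₂ = -50.75°.
Δλ = atan2(sin θ sin δ cos φ₁, cos δ − sin φ₁ sin φ₂) = atan2(0.0897, 0.3614) = 13.936°.
λ₂ = -73.200° + 13.936° = -59.26°.

-50.75°, -59.26°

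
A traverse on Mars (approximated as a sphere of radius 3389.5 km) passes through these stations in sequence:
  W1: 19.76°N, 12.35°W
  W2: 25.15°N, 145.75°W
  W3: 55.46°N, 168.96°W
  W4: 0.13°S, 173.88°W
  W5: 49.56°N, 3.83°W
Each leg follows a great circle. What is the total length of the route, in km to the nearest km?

19908 km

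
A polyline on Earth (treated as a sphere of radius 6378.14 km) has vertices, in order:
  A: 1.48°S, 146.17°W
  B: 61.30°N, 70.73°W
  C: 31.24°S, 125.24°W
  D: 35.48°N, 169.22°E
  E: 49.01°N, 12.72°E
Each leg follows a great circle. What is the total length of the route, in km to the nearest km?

Leg A→B: central angle 1.4726 rad, distance 9392.5 km.
Leg B→C: central angle 1.7891 rad, distance 11410.9 km.
Leg C→D: central angle 1.5835 rad, distance 10100.0 km.
Leg D→E: central angle 1.6225 rad, distance 10348.8 km.
Total: 9392.5 + 11410.9 + 10100.0 + 10348.8 ≈ 41252 km.

41252 km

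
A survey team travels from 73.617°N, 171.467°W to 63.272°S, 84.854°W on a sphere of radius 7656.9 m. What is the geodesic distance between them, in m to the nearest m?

With latitudes φ₁ = 73.617°, φ₂ = -63.272° and longitude difference Δλ = 86.613°:
cos c = sin φ₁ sin φ₂ + cos φ₁ cos φ₂ cos Δλ = (0.9594)(-0.8932) + (0.2821)(0.4498)(0.0591) = -0.84939,
so c = arccos(-0.84939) = 2.58563 rad.
Distance = R·c = 7656.9 × 2.5856 ≈ 19798 m.

19798 m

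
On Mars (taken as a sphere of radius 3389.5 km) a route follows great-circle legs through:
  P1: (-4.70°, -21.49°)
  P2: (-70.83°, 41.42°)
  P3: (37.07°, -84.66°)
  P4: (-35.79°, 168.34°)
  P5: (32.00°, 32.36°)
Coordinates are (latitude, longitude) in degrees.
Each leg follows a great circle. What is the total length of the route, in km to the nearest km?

28375 km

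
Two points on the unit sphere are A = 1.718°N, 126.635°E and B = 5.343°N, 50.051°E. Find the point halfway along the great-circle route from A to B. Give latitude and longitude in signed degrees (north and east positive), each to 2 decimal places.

4.49°, 88.43°

Central angle δ = 1.3349 rad. Interpolating on the sphere with fraction f = 0.5:
P = [sin((1−f)δ)·A + sin(fδ)·B] / sin δ = 0.6366·A + 0.6366·B in Cartesian coordinates,
giving P = (0.0273, 0.9966, 0.0784), i.e. latitude 4.49°, longitude 88.43°.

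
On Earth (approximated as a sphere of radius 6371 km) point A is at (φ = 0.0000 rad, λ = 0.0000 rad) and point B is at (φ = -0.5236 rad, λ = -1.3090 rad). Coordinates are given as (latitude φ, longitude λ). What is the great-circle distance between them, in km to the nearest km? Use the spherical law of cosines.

8567 km

With latitudes φ₁ = 0.000°, φ₂ = -30.000° and longitude difference Δλ = -75.000°:
cos c = sin φ₁ sin φ₂ + cos φ₁ cos φ₂ cos Δλ = (0.0000)(-0.5000) + (1.0000)(0.8660)(0.2588) = 0.22414,
so c = arccos(0.22414) = 1.34473 rad.
Distance = R·c = 6371 × 1.3447 ≈ 8567 km.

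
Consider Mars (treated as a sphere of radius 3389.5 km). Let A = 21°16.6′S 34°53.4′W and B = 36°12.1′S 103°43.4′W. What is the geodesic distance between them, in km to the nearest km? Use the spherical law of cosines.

In radians: φ₁ = -0.3713, φ₂ = -0.6318, Δλ = -68.833° = -1.2014 rad.
cos c = sin φ₁ sin φ₂ + cos φ₁ cos φ₂ cos Δλ = (-0.3629)(-0.5906) + (0.9318)(0.8069)(0.3611) = 0.48584,
so c = arccos(0.48584) = 1.06348 rad.
Distance = R·c = 3389.5 × 1.0635 ≈ 3605 km.

3605 km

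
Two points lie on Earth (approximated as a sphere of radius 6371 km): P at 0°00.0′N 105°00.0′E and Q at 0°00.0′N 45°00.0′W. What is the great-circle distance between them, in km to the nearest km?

16679 km

With latitudes φ₁ = 0.000°, φ₂ = 0.000° and longitude difference Δλ = -150.000°:
cos c = sin φ₁ sin φ₂ + cos φ₁ cos φ₂ cos Δλ = (0.0000)(0.0000) + (1.0000)(1.0000)(-0.8660) = -0.86603,
so c = arccos(-0.86603) = 2.61799 rad.
Distance = R·c = 6371 × 2.6180 ≈ 16679 km.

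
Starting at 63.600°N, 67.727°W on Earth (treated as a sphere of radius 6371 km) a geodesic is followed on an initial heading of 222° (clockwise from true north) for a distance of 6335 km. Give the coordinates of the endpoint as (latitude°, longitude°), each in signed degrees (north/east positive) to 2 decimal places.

12.19°, -102.75°

Angular distance δ = d/R = 6335/6371 = 0.99435 rad; initial bearing θ = 3.8746 rad.
sin φ₂ = sin φ₁ cos δ + cos φ₁ sin δ cos θ = (0.8957)(0.5450) + (0.4446)(0.8384)(-0.7431) = 0.2112, so φ₂ = 12.19°.
Δλ = atan2(sin θ sin δ cos φ₁, cos δ − sin φ₁ sin φ₂) = atan2(-0.2494, 0.3559) = -35.026°.
λ₂ = -67.727° − 35.026° = -102.75°.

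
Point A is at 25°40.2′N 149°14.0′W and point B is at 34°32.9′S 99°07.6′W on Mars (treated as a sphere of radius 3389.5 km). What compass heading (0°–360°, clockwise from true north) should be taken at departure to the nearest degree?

140°

With φ₁ = 0.4480, φ₂ = -0.6030, Δλ = 0.8745 rad, the forward-azimuth formula gives
θ = atan2( sin Δλ cos φ₂ , cos φ₁ sin φ₂ − sin φ₁ cos φ₂ cos Δλ ) = atan2(0.6319, -0.7400) = 139.50°.
So the initial bearing is 140°.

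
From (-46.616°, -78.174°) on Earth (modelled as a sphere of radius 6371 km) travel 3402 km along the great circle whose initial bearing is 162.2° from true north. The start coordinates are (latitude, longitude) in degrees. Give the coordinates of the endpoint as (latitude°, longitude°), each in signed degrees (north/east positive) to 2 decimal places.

Angular distance δ = d/R = 3402/6371 = 0.53398 rad; initial bearing θ = 2.8309 rad.
sin φ₂ = sin φ₁ cos δ + cos φ₁ sin δ cos θ = (-0.7268)(0.8608) + (0.6869)(0.5090)(-0.9521) = -0.9585, so φ₂ = -73.43°.
Δλ = atan2(sin θ sin δ cos φ₁, cos δ − sin φ₁ sin φ₂) = atan2(0.1069, 0.1642) = 33.056°.
λ₂ = -78.174° + 33.056° = -45.12°.

-73.43°, -45.12°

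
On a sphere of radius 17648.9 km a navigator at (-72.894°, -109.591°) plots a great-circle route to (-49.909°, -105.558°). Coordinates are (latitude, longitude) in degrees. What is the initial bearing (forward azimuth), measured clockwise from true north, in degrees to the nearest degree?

7°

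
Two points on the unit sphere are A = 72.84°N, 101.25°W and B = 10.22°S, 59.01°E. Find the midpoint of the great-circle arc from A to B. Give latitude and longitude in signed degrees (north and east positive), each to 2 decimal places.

Central angle δ = 2.0295 rad. Interpolating on the sphere with fraction f = 0.5:
P = [sin((1−f)δ)·A + sin(fδ)·B] / sin δ = 0.9473·A + 0.9473·B in Cartesian coordinates,
giving P = (0.4255, 0.5251, 0.7371), i.e. latitude 47.48°, longitude 50.98°.

47.48°, 50.98°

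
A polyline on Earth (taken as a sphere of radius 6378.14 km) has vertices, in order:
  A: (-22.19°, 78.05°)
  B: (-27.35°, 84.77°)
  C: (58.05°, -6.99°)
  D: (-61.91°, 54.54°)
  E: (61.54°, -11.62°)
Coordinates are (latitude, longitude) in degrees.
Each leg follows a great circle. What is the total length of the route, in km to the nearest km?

42757 km

Leg A→B: central angle 0.1394 rad, distance 889.2 km.
Leg B→C: central angle 1.9870 rad, distance 12673.2 km.
Leg C→D: central angle 2.2521 rad, distance 14364.0 km.
Leg D→E: central angle 2.3253 rad, distance 14830.9 km.
Total: 889.2 + 12673.2 + 14364.0 + 14830.9 ≈ 42757 km.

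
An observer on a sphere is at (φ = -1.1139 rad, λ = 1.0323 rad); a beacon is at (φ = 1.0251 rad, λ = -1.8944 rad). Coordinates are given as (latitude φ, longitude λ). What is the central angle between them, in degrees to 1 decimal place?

In radians: φ₁ = -1.1139, φ₂ = 1.0251, Δλ = -167.688° = -2.9267 rad.
Haversine: a = sin²(Δφ/2) + cos φ₁ cos φ₂ sin²(Δλ/2) = 0.7691 + (0.4412)(0.5190)(0.9885) = 0.99540.
Central angle c = 2·arcsin(√a) = 3.00579 rad.
So the angular separation is 172.2°.

172.2°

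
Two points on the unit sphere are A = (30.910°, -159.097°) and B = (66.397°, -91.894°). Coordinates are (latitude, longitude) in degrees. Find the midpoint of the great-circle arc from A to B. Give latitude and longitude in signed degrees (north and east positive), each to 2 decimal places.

The central angle between A and B is δ = 0.9225 rad.
With f = 0.5, the slerp weights are sin((1−f)δ)/sin δ = 0.5584 and sin(fδ)/sin δ = 0.5584.
Weighted sum of the unit vectors: (0.5584)·(-0.8015,-0.3061,0.5137) + (0.5584)·(-0.0132,-0.4002,0.9163) = (-0.4549, -0.3944, 0.7985).
Converting back: φ = atan2(z, √(x²+y²)) = 52.98°, λ = atan2(y, x) = -139.08°.

52.98°, -139.08°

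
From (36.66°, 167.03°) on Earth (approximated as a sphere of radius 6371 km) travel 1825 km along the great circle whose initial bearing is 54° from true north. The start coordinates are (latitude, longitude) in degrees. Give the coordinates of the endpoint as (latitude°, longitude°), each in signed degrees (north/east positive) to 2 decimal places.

Angular distance δ = d/R = 1825/6371 = 0.28645 rad; initial bearing θ = 0.9425 rad.
sin φ₂ = sin φ₁ cos δ + cos φ₁ sin δ cos θ = (0.5971)(0.9593) + (0.8022)(0.2826)(0.5878) = 0.7060, so φ₂ = 44.91°.
Δλ = atan2(sin θ sin δ cos φ₁, cos δ − sin φ₁ sin φ₂) = atan2(0.1834, 0.5377) = 18.830°.
λ₂ = 167.030° + 18.830° = 185.86° → -174.14° after wrapping to (−180°, 180°].

44.91°, -174.14°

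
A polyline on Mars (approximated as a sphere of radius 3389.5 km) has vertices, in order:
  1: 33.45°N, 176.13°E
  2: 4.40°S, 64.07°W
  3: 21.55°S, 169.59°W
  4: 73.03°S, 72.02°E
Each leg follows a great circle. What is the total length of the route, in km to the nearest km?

Leg 1→2: central angle 2.0440 rad, distance 6928.1 km.
Leg 2→3: central angle 1.7926 rad, distance 6075.9 km.
Leg 3→4: central angle 1.3467 rad, distance 4564.6 km.
Total: 6928.1 + 6075.9 + 4564.6 ≈ 17569 km.

17569 km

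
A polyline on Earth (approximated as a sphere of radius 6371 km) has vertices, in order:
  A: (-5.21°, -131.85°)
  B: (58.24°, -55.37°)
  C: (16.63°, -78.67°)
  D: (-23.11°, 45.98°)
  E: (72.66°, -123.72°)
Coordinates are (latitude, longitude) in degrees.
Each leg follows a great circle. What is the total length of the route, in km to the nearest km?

43410 km

Leg A→B: central angle 1.5254 rad, distance 9718.6 km.
Leg B→C: central angle 0.7862 rad, distance 5008.8 km.
Leg C→D: central angle 2.2311 rad, distance 14214.6 km.
Leg D→E: central angle 2.2710 rad, distance 14468.5 km.
Total: 9718.6 + 5008.8 + 14214.6 + 14468.5 ≈ 43410 km.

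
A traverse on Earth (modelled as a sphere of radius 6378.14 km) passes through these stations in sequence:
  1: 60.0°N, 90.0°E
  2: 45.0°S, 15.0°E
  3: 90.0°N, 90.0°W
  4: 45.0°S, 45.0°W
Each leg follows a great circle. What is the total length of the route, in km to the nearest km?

43569 km

Leg 1→2: central angle 2.1187 rad, distance 13513.1 km.
Leg 2→3: central angle 2.3562 rad, distance 15028.1 km.
Leg 3→4: central angle 2.3562 rad, distance 15028.1 km.
Total: 13513.1 + 15028.1 + 15028.1 ≈ 43569 km.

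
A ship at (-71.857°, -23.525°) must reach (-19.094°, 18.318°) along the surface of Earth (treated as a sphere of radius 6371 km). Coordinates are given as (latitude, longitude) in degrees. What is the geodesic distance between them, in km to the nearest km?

6448 km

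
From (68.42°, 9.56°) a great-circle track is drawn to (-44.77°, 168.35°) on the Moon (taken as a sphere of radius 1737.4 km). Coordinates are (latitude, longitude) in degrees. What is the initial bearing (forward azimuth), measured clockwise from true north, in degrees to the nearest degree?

36°

With φ₁ = 1.1942, φ₂ = -0.7814, Δλ = 2.7714 rad, the forward-azimuth formula gives
θ = atan2( sin Δλ cos φ₂ , cos φ₁ sin φ₂ − sin φ₁ cos φ₂ cos Δλ ) = atan2(0.2568, 0.3564) = 35.78°.
So the initial bearing is 36°.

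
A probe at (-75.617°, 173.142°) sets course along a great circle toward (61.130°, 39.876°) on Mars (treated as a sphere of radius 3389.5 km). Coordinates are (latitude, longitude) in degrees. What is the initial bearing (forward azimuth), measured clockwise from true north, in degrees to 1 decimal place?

253.7°

With φ₁ = -1.3198, φ₂ = 1.0669, Δλ = -2.3259 rad, the forward-azimuth formula gives
θ = atan2( sin Δλ cos φ₂ , cos φ₁ sin φ₂ − sin φ₁ cos φ₂ cos Δλ ) = atan2(-0.3516, -0.1030) = -106.33°.
Adding 360° brings this into [0°, 360°): 253.7°.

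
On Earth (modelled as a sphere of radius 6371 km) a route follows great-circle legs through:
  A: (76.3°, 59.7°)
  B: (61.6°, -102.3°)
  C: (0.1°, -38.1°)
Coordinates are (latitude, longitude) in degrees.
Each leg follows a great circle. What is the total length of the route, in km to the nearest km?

13298 km

Leg A→B: central angle 0.7265 rad, distance 4628.7 km.
Leg B→C: central angle 1.3607 rad, distance 8669.1 km.
Total: 4628.7 + 8669.1 ≈ 13298 km.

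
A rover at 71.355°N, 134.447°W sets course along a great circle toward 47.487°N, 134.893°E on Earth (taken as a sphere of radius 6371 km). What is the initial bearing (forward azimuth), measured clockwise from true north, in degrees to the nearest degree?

With φ₁ = 1.2454, φ₂ = 0.8288, Δλ = -1.5823 rad, the forward-azimuth formula gives
θ = atan2( sin Δλ cos φ₂ , cos φ₁ sin φ₂ − sin φ₁ cos φ₂ cos Δλ ) = atan2(-0.6757, 0.2430) = -70.22°.
Adding 360° brings this into [0°, 360°): 290°.

290°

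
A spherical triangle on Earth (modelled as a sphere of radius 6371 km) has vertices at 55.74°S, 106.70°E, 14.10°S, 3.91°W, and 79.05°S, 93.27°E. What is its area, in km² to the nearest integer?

Side lengths (central angles): a = 1.3529, b = 0.4142, c = 1.5616 rad; semiperimeter s = 1.6644.
By l'Huilier's theorem, tan(E/4) = √[tan(s/2) tan((s−a)/2) tan((s−b)/2) tan((s−c)/2)], giving spherical excess E = 0.3192 rad.
Area = E·R² = 0.3192 × (6371)² ≈ 12957066 km².

12957066 km²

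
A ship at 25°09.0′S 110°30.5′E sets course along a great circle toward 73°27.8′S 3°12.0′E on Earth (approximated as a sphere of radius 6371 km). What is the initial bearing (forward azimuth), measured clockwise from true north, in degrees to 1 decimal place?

With φ₁ = -0.4390, φ₂ = -1.2822, Δλ = -1.8729 rad, the forward-azimuth formula gives
θ = atan2( sin Δλ cos φ₂ , cos φ₁ sin φ₂ − sin φ₁ cos φ₂ cos Δλ ) = atan2(-0.2717, -0.9037) = -163.26°.
Adding 360° brings this into [0°, 360°): 196.7°.

196.7°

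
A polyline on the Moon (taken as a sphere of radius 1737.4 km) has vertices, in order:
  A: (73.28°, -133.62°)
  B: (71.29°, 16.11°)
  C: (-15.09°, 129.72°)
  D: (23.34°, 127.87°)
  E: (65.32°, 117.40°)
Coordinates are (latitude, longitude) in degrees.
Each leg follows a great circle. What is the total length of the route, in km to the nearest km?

Leg A→B: central angle 0.5963 rad, distance 1036.1 km.
Leg B→C: central angle 1.9505 rad, distance 3388.8 km.
Leg C→D: central angle 0.6715 rad, distance 1166.6 km.
Leg D→E: central angle 0.7422 rad, distance 1289.5 km.
Total: 1036.1 + 3388.8 + 1166.6 + 1289.5 ≈ 6881 km.

6881 km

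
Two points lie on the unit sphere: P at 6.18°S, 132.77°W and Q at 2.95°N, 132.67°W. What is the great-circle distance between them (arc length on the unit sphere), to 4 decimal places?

0.1594

In radians: φ₁ = -0.1079, φ₂ = 0.0515, Δλ = 0.100° = 0.0017 rad.
cos c = sin φ₁ sin φ₂ + cos φ₁ cos φ₂ cos Δλ = (-0.1077)(0.0515) + (0.9942)(0.9987)(1.0000) = 0.98733,
so c = arccos(0.98733) = 0.15936 rad.
On the unit sphere the arc length equals the central angle: 0.1594.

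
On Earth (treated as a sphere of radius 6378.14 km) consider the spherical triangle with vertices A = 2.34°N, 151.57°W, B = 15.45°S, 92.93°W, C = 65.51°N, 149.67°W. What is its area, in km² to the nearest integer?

29898113 km²

Side lengths (central angles): a = 1.5941, b = 1.1028, c = 1.0583 rad; semiperimeter s = 1.8776.
By l'Huilier's theorem, tan(E/4) = √[tan(s/2) tan((s−a)/2) tan((s−b)/2) tan((s−c)/2)], giving spherical excess E = 0.7349 rad.
Area = E·R² = 0.7349 × (6378.14)² ≈ 29898113 km².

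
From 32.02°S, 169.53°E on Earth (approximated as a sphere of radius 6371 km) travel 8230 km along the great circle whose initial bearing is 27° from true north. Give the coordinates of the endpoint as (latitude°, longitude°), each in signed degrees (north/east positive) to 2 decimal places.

Angular distance δ = d/R = 8230/6371 = 1.29179 rad; initial bearing θ = 0.4712 rad.
sin φ₂ = sin φ₁ cos δ + cos φ₁ sin δ cos θ = (-0.5302)(0.2754) + (0.8479)(0.9613)(0.8910) = 0.5802, so φ₂ = 35.47°.
Δλ = atan2(sin θ sin δ cos φ₁, cos δ − sin φ₁ sin φ₂) = atan2(0.3700, 0.5830) = 32.402°.
λ₂ = 169.530° + 32.402° = 201.93° → -158.07° after wrapping to (−180°, 180°].

35.47°, -158.07°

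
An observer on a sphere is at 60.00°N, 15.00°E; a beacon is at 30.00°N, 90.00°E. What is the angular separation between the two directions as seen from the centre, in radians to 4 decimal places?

In radians: φ₁ = 1.0472, φ₂ = 0.5236, Δλ = 75.000° = 1.3090 rad.
cos c = sin φ₁ sin φ₂ + cos φ₁ cos φ₂ cos Δλ = (0.8660)(0.5000) + (0.5000)(0.8660)(0.2588) = 0.54508,
so c = arccos(0.54508) = 0.99431 rad.
So the angular separation is 0.9943 rad.

0.9943 rad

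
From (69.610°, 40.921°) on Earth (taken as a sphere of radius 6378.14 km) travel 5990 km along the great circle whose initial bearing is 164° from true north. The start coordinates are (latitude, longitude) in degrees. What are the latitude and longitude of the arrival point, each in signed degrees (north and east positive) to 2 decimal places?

16.45°, 54.33°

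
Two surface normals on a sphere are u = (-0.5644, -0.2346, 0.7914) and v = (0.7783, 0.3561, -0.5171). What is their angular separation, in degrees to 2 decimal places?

u·v = -0.9320; |u| = 0.9999, |v| = 1.0000.
cos θ = (u·v)/(|u||v|) = -0.9321, so θ = 158.77°.

158.77°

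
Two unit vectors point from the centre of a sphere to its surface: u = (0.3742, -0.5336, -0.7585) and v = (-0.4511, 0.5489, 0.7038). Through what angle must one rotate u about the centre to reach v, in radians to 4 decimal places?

3.0460 rad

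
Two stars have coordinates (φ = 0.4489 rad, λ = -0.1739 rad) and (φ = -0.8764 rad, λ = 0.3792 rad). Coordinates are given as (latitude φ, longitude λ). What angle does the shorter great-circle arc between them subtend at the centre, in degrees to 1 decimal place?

81.0°

Let φ₁ = 0.4489 rad, φ₂ = -0.8764 rad, and Δλ = 0.5531 rad.
cos c = sin φ₁ sin φ₂ + cos φ₁ cos φ₂ cos Δλ = (0.4340)(-0.7684) + (0.9009)(0.6399)(0.8509) = 0.15708,
so c = arccos(0.15708) = 1.41306 rad.
So the angular separation is 81.0°.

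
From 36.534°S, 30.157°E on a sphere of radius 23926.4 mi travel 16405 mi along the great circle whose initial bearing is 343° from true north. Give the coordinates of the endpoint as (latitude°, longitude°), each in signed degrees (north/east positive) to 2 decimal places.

1.48°, 19.49°

Angular distance δ = d/R = 16405/23926.4 = 0.68564 rad; initial bearing θ = 5.9865 rad.
sin φ₂ = sin φ₁ cos δ + cos φ₁ sin δ cos θ = (-0.5953)(0.7740) + (0.8035)(0.6332)(0.9563) = 0.0258, so φ₂ = 1.48°.
Δλ = atan2(sin θ sin δ cos φ₁, cos δ − sin φ₁ sin φ₂) = atan2(-0.1487, 0.7893) = -10.672°.
λ₂ = 30.157° − 10.672° = 19.49°.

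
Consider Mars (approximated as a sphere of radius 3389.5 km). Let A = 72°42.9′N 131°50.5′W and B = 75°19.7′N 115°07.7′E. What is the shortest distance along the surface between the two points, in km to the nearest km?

Let φ₁ = 1.2691 rad, φ₂ = 1.3147 rad, and Δλ = -1.9727 rad.
cos c = sin φ₁ sin φ₂ + cos φ₁ cos φ₂ cos Δλ = (0.9548)(0.9674) + (0.2971)(0.2533)(-0.3912) = 0.89426,
so c = arccos(0.89426) = 0.46401 rad.
Distance = R·c = 3389.5 × 0.4640 ≈ 1573 km.

1573 km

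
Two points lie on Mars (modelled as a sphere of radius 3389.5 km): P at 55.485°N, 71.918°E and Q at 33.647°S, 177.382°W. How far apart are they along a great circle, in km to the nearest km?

7605 km

In radians: φ₁ = 0.9684, φ₂ = -0.5873, Δλ = 110.700° = 1.9321 rad.
cos c = sin φ₁ sin φ₂ + cos φ₁ cos φ₂ cos Δλ = (0.8240)(-0.5541) + (0.5666)(0.8325)(-0.3535) = -0.62328,
so c = arccos(-0.62328) = 2.24372 rad.
Distance = R·c = 3389.5 × 2.2437 ≈ 7605 km.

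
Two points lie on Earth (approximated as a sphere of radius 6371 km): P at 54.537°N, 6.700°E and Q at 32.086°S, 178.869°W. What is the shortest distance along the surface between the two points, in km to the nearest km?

With latitudes φ₁ = 54.537°, φ₂ = -32.086° and longitude difference Δλ = 174.431°:
cos c = sin φ₁ sin φ₂ + cos φ₁ cos φ₂ cos Δλ = (0.8145)(-0.5312) + (0.5802)(0.8473)(-0.9953) = -0.92189,
so c = arccos(-0.92189) = 2.74372 rad.
Distance = R·c = 6371 × 2.7437 ≈ 17480 km.

17480 km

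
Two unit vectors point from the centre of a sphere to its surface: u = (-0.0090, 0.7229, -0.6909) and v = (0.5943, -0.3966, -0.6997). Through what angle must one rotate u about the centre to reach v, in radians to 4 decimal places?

u·v = 0.1914; |u| = 1.0000, |v| = 1.0000.
cos θ = (u·v)/(|u||v|) = 0.1914, so θ = 1.3782 rad.

1.3782 rad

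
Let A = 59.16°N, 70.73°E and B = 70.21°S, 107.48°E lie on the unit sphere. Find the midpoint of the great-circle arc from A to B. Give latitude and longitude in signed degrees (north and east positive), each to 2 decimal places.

-5.81°, 85.22°

Central angle δ = 2.3034 rad. Interpolating on the sphere with fraction f = 0.5:
P = [sin((1−f)δ)·A + sin(fδ)·B] / sin δ = 1.2287·A + 1.2287·B in Cartesian coordinates,
giving P = (0.0829, 0.9914, -0.1012), i.e. latitude -5.81°, longitude 85.22°.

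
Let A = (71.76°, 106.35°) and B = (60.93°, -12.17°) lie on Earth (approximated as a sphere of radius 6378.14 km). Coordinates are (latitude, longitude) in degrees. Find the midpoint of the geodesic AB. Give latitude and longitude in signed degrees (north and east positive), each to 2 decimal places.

76.60°, 27.09°

Central angle δ = 0.7113 rad. Interpolating on the sphere with fraction f = 0.5:
P = [sin((1−f)δ)·A + sin(fδ)·B] / sin δ = 0.5334·A + 0.5334·B in Cartesian coordinates,
giving P = (0.2063, 0.1056, 0.9728), i.e. latitude 76.60°, longitude 27.09°.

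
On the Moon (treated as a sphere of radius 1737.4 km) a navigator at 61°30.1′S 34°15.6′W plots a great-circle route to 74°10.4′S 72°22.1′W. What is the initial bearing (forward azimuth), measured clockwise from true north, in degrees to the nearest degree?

212°

With φ₁ = -1.0734, φ₂ = -1.2946, Δλ = -0.6651 rad, the forward-azimuth formula gives
θ = atan2( sin Δλ cos φ₂ , cos φ₁ sin φ₂ − sin φ₁ cos φ₂ cos Δλ ) = atan2(-0.1683, -0.2705) = -148.10°.
Adding 360° brings this into [0°, 360°): 212°.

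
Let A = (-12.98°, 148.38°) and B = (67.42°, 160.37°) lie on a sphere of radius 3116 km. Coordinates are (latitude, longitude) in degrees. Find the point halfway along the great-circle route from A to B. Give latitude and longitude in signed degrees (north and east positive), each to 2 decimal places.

27.32°, 151.76°

Central angle δ = 1.4115 rad. Interpolating on the sphere with fraction f = 0.5:
P = [sin((1−f)δ)·A + sin(fδ)·B] / sin δ = 0.6569·A + 0.6569·B in Cartesian coordinates,
giving P = (-0.7827, 0.4204, 0.4590), i.e. latitude 27.32°, longitude 151.76°.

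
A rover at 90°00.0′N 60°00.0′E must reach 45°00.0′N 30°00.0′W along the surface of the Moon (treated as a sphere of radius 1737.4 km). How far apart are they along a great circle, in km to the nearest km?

With latitudes φ₁ = 90.000°, φ₂ = 45.000° and longitude difference Δλ = -90.000°:
cos c = sin φ₁ sin φ₂ + cos φ₁ cos φ₂ cos Δλ = (1.0000)(0.7071) + (0.0000)(0.7071)(0.0000) = 0.70711,
so c = arccos(0.70711) = 0.78540 rad.
Distance = R·c = 1737.4 × 0.7854 ≈ 1365 km.

1365 km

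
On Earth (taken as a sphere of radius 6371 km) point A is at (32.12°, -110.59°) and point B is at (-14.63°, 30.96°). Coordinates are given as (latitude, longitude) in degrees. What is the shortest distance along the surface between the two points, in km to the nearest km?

15668 km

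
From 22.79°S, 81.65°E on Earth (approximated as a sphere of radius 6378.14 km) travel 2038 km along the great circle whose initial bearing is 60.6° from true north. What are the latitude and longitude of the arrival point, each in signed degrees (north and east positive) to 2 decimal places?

-13.04°, 97.96°

Angular distance δ = d/R = 2038/6378.14 = 0.31953 rad; initial bearing θ = 1.0577 rad.
sin φ₂ = sin φ₁ cos δ + cos φ₁ sin δ cos θ = (-0.3874)(0.9494) + (0.9219)(0.3141)(0.4909) = -0.2256, so φ₂ = -13.04°.
Δλ = atan2(sin θ sin δ cos φ₁, cos δ − sin φ₁ sin φ₂) = atan2(0.2523, 0.8620) = 16.314°.
λ₂ = 81.650° + 16.314° = 97.96°.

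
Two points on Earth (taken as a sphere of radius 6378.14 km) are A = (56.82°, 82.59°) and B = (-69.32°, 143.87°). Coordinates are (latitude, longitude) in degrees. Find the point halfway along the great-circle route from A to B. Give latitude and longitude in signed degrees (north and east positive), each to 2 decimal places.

-7.20°, 105.95°

Central angle δ = 2.3325 rad. Interpolating on the sphere with fraction f = 0.5:
P = [sin((1−f)δ)·A + sin(fδ)·B] / sin δ = 1.2703·A + 1.2703·B in Cartesian coordinates,
giving P = (-0.2727, 0.9539, -0.1253), i.e. latitude -7.20°, longitude 105.95°.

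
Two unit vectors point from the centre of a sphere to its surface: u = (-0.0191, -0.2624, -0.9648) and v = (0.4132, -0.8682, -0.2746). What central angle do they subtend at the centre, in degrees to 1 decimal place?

61.0°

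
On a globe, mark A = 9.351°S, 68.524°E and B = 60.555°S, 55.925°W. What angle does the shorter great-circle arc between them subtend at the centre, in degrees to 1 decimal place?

97.6°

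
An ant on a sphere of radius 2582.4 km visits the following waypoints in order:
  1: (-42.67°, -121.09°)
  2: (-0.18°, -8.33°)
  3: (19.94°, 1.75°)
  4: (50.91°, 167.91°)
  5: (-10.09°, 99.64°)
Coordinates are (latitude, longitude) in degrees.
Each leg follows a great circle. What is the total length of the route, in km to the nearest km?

Leg 1→2: central angle 1.8570 rad, distance 4795.5 km.
Leg 2→3: central angle 0.3912 rad, distance 1010.2 km.
Leg 3→4: central angle 1.8869 rad, distance 4872.6 km.
Leg 4→5: central angle 1.4768 rad, distance 3813.7 km.
Total: 4795.5 + 1010.2 + 4872.6 + 3813.7 ≈ 14492 km.

14492 km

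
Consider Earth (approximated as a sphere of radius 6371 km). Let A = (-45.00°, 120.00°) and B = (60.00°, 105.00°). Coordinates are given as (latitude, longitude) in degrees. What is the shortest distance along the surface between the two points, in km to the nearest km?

With latitudes φ₁ = -45.000°, φ₂ = 60.000° and longitude difference Δλ = -15.000°:
Haversine: a = sin²(Δφ/2) + cos φ₁ cos φ₂ sin²(Δλ/2) = 0.6294 + (0.7071)(0.5000)(0.0170) = 0.63543.
Central angle c = 2·arcsin(√a) = 1.84509 rad.
Distance = R·c = 6371 × 1.8451 ≈ 11755 km.

11755 km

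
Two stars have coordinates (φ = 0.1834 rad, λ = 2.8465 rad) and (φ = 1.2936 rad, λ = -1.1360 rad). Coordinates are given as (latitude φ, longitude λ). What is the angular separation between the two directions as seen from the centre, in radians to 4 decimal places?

1.5748 rad

With latitudes φ₁ = 10.508°, φ₂ = 74.118° and longitude difference Δλ = 131.820°:
cos c = sin φ₁ sin φ₂ + cos φ₁ cos φ₂ cos Δλ = (0.1824)(0.9618) + (0.9832)(0.2737)(-0.6668) = -0.00400,
so c = arccos(-0.00400) = 1.57480 rad.
So the angular separation is 1.5748 rad.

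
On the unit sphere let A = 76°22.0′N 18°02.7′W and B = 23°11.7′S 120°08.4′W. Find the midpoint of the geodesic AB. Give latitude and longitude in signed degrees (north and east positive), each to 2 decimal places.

32.71°, -105.30°

Central angle δ = 2.0133 rad. Interpolating on the sphere with fraction f = 0.5:
P = [sin((1−f)δ)·A + sin(fδ)·B] / sin δ = 0.9351·A + 0.9351·B in Cartesian coordinates,
giving P = (-0.2220, -0.8116, 0.5404), i.e. latitude 32.71°, longitude -105.30°.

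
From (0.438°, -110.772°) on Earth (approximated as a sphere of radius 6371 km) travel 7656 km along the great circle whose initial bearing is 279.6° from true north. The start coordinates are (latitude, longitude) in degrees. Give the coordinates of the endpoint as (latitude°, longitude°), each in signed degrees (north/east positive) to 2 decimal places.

9.11°, -179.42°

Angular distance δ = d/R = 7656/6371 = 1.20170 rad; initial bearing θ = 4.8799 rad.
sin φ₂ = sin φ₁ cos δ + cos φ₁ sin δ cos θ = (0.0076)(0.3608) + (1.0000)(0.9327)(0.1668) = 0.1583, so φ₂ = 9.11°.
Δλ = atan2(sin θ sin δ cos φ₁, cos δ − sin φ₁ sin φ₂) = atan2(-0.9196, 0.3596) = -68.644°.
λ₂ = -110.772° − 68.644° = -179.42°.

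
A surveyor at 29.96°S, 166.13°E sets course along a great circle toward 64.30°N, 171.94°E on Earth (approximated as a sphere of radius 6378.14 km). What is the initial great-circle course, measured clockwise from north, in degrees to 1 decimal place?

2.5°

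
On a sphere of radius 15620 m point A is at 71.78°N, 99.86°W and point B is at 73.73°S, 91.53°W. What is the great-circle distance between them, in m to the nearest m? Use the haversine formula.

39695 m

In radians: φ₁ = 1.2528, φ₂ = -1.2868, Δλ = 8.330° = 0.1454 rad.
Haversine: a = sin²(Δφ/2) + cos φ₁ cos φ₂ sin²(Δλ/2) = 0.9121 + (0.3127)(0.2802)(0.0053) = 0.91257.
Central angle c = 2·arcsin(√a) = 2.54126 rad.
Distance = R·c = 15620 × 2.5413 ≈ 39695 m.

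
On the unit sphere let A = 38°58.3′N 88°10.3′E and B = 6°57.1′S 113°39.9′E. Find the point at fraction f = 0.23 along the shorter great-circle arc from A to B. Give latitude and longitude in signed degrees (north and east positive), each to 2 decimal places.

Central angle δ = 0.9014 rad. Interpolating on the sphere with fraction f = 0.23:
P = [sin((1−f)δ)·A + sin(fδ)·B] / sin δ = 0.8157·A + 0.2625·B in Cartesian coordinates,
giving P = (-0.0844, 0.8725, 0.4813), i.e. latitude 28.77°, longitude 95.52°.

28.77°, 95.52°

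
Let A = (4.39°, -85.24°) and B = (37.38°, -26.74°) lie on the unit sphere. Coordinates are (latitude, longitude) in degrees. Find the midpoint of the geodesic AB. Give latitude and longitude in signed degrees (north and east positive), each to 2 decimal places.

Central angle δ = 1.0923 rad. Interpolating on the sphere with fraction f = 0.5:
P = [sin((1−f)δ)·A + sin(fδ)·B] / sin δ = 0.5851·A + 0.5851·B in Cartesian coordinates,
giving P = (0.4636, -0.7906, 0.4000), i.e. latitude 23.58°, longitude -59.61°.

23.58°, -59.61°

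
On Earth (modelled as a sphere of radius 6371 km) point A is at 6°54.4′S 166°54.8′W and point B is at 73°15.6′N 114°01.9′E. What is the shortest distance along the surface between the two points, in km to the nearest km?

Let φ₁ = -0.1205 rad, φ₂ = 1.2786 rad, and Δλ = -1.3798 rad.
cos c = sin φ₁ sin φ₂ + cos φ₁ cos φ₂ cos Δλ = (-0.1203)(0.9576) + (0.9927)(0.2880)(0.1899) = -0.06087,
so c = arccos(-0.06087) = 1.63170 rad.
Distance = R·c = 6371 × 1.6317 ≈ 10396 km.

10396 km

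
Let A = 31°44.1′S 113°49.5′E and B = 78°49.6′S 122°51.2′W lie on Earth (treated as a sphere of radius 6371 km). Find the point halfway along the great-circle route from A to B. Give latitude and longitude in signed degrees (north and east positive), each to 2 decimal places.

-63.19°, 126.10°

The central angle between A and B is δ = 1.1313 rad.
With f = 0.5, the slerp weights are sin((1−f)δ)/sin δ = 0.5922 and sin(fδ)/sin δ = 0.5922.
Weighted sum of the unit vectors: (0.5922)·(-0.3436,0.7780,-0.5260) + (0.5922)·(-0.1051,-0.1628,-0.9810) = (-0.2657, 0.3644, -0.8925).
Converting back: φ = atan2(z, √(x²+y²)) = -63.19°, λ = atan2(y, x) = 126.10°.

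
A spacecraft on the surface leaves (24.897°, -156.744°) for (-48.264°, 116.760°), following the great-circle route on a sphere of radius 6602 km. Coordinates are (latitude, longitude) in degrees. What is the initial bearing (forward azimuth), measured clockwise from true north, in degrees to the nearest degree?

With φ₁ = 0.4345, φ₂ = -0.8424, Δλ = -1.5096 rad, the forward-azimuth formula gives
θ = atan2( sin Δλ cos φ₂ , cos φ₁ sin φ₂ − sin φ₁ cos φ₂ cos Δλ ) = atan2(-0.6645, -0.6940) = -136.25°.
Adding 360° brings this into [0°, 360°): 224°.

224°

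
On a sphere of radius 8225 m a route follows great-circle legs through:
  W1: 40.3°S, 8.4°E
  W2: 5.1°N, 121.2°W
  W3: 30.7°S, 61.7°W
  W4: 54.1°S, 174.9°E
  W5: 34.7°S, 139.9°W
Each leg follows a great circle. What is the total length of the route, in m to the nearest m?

Leg W1→W2: central angle 2.1433 rad, distance 17628.4 m.
Leg W2→W3: central angle 1.1709 rad, distance 9630.9 m.
Leg W3→W4: central angle 1.4344 rad, distance 11797.6 m.
Leg W4→W5: central angle 0.6421 rad, distance 5281.4 m.
Total: 17628.4 + 9630.9 + 11797.6 + 5281.4 ≈ 44338 m.

44338 m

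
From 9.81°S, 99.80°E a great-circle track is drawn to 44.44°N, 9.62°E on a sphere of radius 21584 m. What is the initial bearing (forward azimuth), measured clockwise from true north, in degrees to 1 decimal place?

314.0°

With φ₁ = -0.1712, φ₂ = 0.7756, Δλ = -1.5739 rad, the forward-azimuth formula gives
θ = atan2( sin Δλ cos φ₂ , cos φ₁ sin φ₂ − sin φ₁ cos φ₂ cos Δλ ) = atan2(-0.7140, 0.6895) = -46.00°.
Adding 360° brings this into [0°, 360°): 314.0°.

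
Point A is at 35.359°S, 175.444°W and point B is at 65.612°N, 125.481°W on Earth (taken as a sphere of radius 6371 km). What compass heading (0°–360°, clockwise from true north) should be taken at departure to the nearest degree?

Δλ = 49.963° = 0.8720 rad.
y = sin Δλ · cos φ₂ = (0.7656)(0.4129) = 0.3161
x = cos φ₁ sin φ₂ − sin φ₁ cos φ₂ cos Δλ = (0.8155)(0.9108) − (-0.5787)(0.4129)(0.6433) = 0.8965
θ = atan2(y, x) = 19.42°, so the bearing is 19°.

19°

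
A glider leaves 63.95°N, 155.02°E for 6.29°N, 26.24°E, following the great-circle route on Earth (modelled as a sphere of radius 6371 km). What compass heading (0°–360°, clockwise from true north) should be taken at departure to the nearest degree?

308°

With φ₁ = 1.1161, φ₂ = 0.1098, Δλ = -2.2476 rad, the forward-azimuth formula gives
θ = atan2( sin Δλ cos φ₂ , cos φ₁ sin φ₂ − sin φ₁ cos φ₂ cos Δλ ) = atan2(-0.7749, 0.6074) = -51.91°.
Adding 360° brings this into [0°, 360°): 308°.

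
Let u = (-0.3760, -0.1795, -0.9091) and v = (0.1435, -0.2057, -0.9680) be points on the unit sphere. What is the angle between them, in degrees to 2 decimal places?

30.35°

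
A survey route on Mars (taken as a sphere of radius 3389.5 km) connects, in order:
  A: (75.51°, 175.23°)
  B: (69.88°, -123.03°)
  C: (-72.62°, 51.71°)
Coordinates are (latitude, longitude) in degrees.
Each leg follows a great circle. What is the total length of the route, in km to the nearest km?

Leg A→B: central angle 0.3180 rad, distance 1077.9 km.
Leg B→C: central angle 3.0854 rad, distance 10458.1 km.
Total: 1077.9 + 10458.1 ≈ 11536 km.

11536 km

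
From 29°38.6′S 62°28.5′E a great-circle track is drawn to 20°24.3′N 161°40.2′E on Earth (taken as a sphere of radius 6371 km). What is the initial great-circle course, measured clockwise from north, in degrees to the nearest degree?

76°

Δλ = 99.195° = 1.7313 rad.
y = sin Δλ · cos φ₂ = (0.9872)(0.9373) = 0.9252
x = cos φ₁ sin φ₂ − sin φ₁ cos φ₂ cos Δλ = (0.8691)(0.3487) − (-0.4946)(0.9373)(-0.1598) = 0.2289
θ = atan2(y, x) = 76.10°, so the bearing is 76°.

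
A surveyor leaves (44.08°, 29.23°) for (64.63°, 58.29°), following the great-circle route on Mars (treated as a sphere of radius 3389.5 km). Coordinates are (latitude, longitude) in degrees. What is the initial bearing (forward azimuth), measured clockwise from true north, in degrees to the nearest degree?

28°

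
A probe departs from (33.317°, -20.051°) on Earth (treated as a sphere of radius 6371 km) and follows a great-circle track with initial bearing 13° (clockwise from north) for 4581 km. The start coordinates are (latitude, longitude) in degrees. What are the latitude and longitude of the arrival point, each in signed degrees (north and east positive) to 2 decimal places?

Angular distance δ = d/R = 4581/6371 = 0.71904 rad; initial bearing θ = 0.2269 rad.
sin φ₂ = sin φ₁ cos δ + cos φ₁ sin δ cos θ = (0.5493)(0.7524) + (0.8356)(0.6587)(0.9744) = 0.9496, so φ₂ = 71.73°.
Δλ = atan2(sin θ sin δ cos φ₁, cos δ − sin φ₁ sin φ₂) = atan2(0.1238, 0.2309) = 28.206°.
λ₂ = -20.051° + 28.206° = 8.16°.

71.73°, 8.16°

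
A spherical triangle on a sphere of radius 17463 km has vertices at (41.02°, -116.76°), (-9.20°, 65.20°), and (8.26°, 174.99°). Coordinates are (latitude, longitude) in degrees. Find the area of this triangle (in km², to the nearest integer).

756147183 km²

Side lengths (central angles): a = 1.9323, b = 1.1907, c = 2.5854 rad; semiperimeter s = 2.8542.
By l'Huilier's theorem, tan(E/4) = √[tan(s/2) tan((s−a)/2) tan((s−b)/2) tan((s−c)/2)], giving spherical excess E = 2.4795 rad.
Area = E·R² = 2.4795 × (17463)² ≈ 756147183 km².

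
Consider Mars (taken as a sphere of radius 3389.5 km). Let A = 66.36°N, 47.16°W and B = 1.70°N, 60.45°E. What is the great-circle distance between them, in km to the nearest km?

Let φ₁ = 1.1582 rad, φ₂ = 0.0297 rad, and Δλ = 1.8781 rad.
cos c = sin φ₁ sin φ₂ + cos φ₁ cos φ₂ cos Δλ = (0.9161)(0.0297) + (0.4010)(0.9996)(-0.3025) = -0.09408,
so c = arccos(-0.09408) = 1.66502 rad.
Distance = R·c = 3389.5 × 1.6650 ≈ 5644 km.

5644 km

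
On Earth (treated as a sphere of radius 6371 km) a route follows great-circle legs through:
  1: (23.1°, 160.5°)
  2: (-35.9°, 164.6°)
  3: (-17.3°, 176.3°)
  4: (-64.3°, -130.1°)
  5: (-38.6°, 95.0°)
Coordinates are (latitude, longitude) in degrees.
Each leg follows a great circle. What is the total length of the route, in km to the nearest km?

Leg 1→2: central angle 1.0320 rad, distance 6574.7 km.
Leg 2→3: central angle 0.3717 rad, distance 2368.3 km.
Leg 3→4: central angle 1.0314 rad, distance 6570.8 km.
Leg 4→5: central angle 1.2420 rad, distance 7912.6 km.
Total: 6574.7 + 2368.3 + 6570.8 + 7912.6 ≈ 23426 km.

23426 km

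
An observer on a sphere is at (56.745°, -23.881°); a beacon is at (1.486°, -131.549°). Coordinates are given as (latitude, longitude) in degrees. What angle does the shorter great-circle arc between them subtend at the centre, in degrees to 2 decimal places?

98.32°

In radians: φ₁ = 0.9904, φ₂ = 0.0259, Δλ = -107.668° = -1.8792 rad.
Haversine: a = sin²(Δφ/2) + cos φ₁ cos φ₂ sin²(Δλ/2) = 0.2151 + (0.5484)(0.9997)(0.6518) = 0.57234.
Central angle c = 2·arcsin(√a) = 1.71599 rad.
So the angular separation is 98.32°.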